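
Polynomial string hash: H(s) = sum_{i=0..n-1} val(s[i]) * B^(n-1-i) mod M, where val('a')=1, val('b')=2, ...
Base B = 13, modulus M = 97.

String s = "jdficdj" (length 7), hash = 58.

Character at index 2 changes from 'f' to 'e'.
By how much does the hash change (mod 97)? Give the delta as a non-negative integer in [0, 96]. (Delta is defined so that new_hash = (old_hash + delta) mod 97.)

Delta formula: (val(new) - val(old)) * B^(n-1-k) mod M
  val('e') - val('f') = 5 - 6 = -1
  B^(n-1-k) = 13^4 mod 97 = 43
  Delta = -1 * 43 mod 97 = 54

Answer: 54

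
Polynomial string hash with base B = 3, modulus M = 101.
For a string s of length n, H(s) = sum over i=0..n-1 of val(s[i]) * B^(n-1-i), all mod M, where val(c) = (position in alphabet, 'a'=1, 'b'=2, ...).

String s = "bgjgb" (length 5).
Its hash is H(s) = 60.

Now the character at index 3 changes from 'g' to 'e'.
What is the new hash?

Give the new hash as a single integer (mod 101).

val('g') = 7, val('e') = 5
Position k = 3, exponent = n-1-k = 1
B^1 mod M = 3^1 mod 101 = 3
Delta = (5 - 7) * 3 mod 101 = 95
New hash = (60 + 95) mod 101 = 54

Answer: 54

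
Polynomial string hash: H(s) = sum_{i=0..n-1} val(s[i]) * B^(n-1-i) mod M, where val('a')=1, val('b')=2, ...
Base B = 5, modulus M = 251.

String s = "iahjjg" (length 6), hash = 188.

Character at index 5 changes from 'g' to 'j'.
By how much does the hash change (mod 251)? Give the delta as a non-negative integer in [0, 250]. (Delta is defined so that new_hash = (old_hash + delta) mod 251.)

Delta formula: (val(new) - val(old)) * B^(n-1-k) mod M
  val('j') - val('g') = 10 - 7 = 3
  B^(n-1-k) = 5^0 mod 251 = 1
  Delta = 3 * 1 mod 251 = 3

Answer: 3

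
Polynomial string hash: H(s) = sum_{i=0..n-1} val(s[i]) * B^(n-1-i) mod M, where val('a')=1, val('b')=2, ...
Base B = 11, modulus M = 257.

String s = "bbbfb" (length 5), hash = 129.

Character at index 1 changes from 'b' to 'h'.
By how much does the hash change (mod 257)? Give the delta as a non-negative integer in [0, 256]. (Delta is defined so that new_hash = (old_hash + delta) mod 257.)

Delta formula: (val(new) - val(old)) * B^(n-1-k) mod M
  val('h') - val('b') = 8 - 2 = 6
  B^(n-1-k) = 11^3 mod 257 = 46
  Delta = 6 * 46 mod 257 = 19

Answer: 19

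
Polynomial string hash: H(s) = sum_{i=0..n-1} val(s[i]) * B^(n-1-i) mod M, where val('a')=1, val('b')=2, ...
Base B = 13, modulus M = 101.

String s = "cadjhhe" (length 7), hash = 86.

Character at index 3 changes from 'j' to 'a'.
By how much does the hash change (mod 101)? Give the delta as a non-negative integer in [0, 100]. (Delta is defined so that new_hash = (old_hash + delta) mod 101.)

Delta formula: (val(new) - val(old)) * B^(n-1-k) mod M
  val('a') - val('j') = 1 - 10 = -9
  B^(n-1-k) = 13^3 mod 101 = 76
  Delta = -9 * 76 mod 101 = 23

Answer: 23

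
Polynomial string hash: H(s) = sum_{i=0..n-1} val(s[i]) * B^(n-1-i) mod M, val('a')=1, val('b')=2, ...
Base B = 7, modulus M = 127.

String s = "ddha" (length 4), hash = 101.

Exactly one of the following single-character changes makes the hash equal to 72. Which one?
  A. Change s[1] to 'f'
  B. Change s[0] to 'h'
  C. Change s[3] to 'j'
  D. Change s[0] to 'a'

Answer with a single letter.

Answer: A

Derivation:
Option A: s[1]='d'->'f', delta=(6-4)*7^2 mod 127 = 98, hash=101+98 mod 127 = 72 <-- target
Option B: s[0]='d'->'h', delta=(8-4)*7^3 mod 127 = 102, hash=101+102 mod 127 = 76
Option C: s[3]='a'->'j', delta=(10-1)*7^0 mod 127 = 9, hash=101+9 mod 127 = 110
Option D: s[0]='d'->'a', delta=(1-4)*7^3 mod 127 = 114, hash=101+114 mod 127 = 88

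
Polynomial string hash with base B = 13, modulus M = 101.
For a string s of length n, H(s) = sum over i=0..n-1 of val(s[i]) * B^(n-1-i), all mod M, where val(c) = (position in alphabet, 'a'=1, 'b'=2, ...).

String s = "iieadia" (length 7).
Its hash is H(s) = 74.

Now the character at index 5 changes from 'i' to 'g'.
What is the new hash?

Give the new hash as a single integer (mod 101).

val('i') = 9, val('g') = 7
Position k = 5, exponent = n-1-k = 1
B^1 mod M = 13^1 mod 101 = 13
Delta = (7 - 9) * 13 mod 101 = 75
New hash = (74 + 75) mod 101 = 48

Answer: 48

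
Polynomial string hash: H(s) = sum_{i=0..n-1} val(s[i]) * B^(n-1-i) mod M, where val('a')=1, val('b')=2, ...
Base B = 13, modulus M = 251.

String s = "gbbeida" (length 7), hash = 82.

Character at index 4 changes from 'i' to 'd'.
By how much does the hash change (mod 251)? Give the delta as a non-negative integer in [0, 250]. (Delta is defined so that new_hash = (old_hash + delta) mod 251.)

Answer: 159

Derivation:
Delta formula: (val(new) - val(old)) * B^(n-1-k) mod M
  val('d') - val('i') = 4 - 9 = -5
  B^(n-1-k) = 13^2 mod 251 = 169
  Delta = -5 * 169 mod 251 = 159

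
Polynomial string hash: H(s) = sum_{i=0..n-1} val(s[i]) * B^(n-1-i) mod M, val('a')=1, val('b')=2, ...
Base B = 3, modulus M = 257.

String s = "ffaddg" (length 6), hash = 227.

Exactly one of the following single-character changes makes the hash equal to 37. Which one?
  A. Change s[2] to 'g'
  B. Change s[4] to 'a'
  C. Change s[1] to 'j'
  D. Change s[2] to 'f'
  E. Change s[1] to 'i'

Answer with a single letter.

Answer: C

Derivation:
Option A: s[2]='a'->'g', delta=(7-1)*3^3 mod 257 = 162, hash=227+162 mod 257 = 132
Option B: s[4]='d'->'a', delta=(1-4)*3^1 mod 257 = 248, hash=227+248 mod 257 = 218
Option C: s[1]='f'->'j', delta=(10-6)*3^4 mod 257 = 67, hash=227+67 mod 257 = 37 <-- target
Option D: s[2]='a'->'f', delta=(6-1)*3^3 mod 257 = 135, hash=227+135 mod 257 = 105
Option E: s[1]='f'->'i', delta=(9-6)*3^4 mod 257 = 243, hash=227+243 mod 257 = 213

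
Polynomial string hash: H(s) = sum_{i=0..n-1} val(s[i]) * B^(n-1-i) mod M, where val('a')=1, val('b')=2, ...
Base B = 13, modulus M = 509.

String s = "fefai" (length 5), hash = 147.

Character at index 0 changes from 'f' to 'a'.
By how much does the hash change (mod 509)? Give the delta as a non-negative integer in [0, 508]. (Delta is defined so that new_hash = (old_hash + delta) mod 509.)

Delta formula: (val(new) - val(old)) * B^(n-1-k) mod M
  val('a') - val('f') = 1 - 6 = -5
  B^(n-1-k) = 13^4 mod 509 = 57
  Delta = -5 * 57 mod 509 = 224

Answer: 224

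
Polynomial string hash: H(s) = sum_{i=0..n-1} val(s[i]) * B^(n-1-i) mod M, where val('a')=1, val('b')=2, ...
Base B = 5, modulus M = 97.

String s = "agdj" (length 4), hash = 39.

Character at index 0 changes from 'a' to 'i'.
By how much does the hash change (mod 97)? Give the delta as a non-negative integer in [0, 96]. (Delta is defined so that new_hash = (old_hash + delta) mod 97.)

Answer: 30

Derivation:
Delta formula: (val(new) - val(old)) * B^(n-1-k) mod M
  val('i') - val('a') = 9 - 1 = 8
  B^(n-1-k) = 5^3 mod 97 = 28
  Delta = 8 * 28 mod 97 = 30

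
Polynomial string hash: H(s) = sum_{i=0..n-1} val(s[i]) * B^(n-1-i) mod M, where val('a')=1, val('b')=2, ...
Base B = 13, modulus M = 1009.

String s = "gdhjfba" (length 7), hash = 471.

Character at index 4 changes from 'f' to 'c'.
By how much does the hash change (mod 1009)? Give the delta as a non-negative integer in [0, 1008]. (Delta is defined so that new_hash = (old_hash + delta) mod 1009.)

Delta formula: (val(new) - val(old)) * B^(n-1-k) mod M
  val('c') - val('f') = 3 - 6 = -3
  B^(n-1-k) = 13^2 mod 1009 = 169
  Delta = -3 * 169 mod 1009 = 502

Answer: 502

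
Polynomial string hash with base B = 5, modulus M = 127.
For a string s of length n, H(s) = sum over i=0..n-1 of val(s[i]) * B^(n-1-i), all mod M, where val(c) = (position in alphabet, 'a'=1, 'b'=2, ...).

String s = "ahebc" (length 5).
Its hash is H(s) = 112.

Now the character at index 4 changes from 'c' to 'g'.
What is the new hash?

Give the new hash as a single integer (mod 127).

Answer: 116

Derivation:
val('c') = 3, val('g') = 7
Position k = 4, exponent = n-1-k = 0
B^0 mod M = 5^0 mod 127 = 1
Delta = (7 - 3) * 1 mod 127 = 4
New hash = (112 + 4) mod 127 = 116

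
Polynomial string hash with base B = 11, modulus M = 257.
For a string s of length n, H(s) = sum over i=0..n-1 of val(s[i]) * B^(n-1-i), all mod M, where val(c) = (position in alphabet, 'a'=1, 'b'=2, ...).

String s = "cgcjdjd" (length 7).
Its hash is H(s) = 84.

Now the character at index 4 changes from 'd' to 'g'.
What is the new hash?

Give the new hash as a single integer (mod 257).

val('d') = 4, val('g') = 7
Position k = 4, exponent = n-1-k = 2
B^2 mod M = 11^2 mod 257 = 121
Delta = (7 - 4) * 121 mod 257 = 106
New hash = (84 + 106) mod 257 = 190

Answer: 190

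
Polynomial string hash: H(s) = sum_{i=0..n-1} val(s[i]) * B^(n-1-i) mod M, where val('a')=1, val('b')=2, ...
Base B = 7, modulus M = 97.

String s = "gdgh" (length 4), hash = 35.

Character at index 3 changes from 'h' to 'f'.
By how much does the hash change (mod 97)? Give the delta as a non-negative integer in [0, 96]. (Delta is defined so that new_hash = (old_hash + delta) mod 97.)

Answer: 95

Derivation:
Delta formula: (val(new) - val(old)) * B^(n-1-k) mod M
  val('f') - val('h') = 6 - 8 = -2
  B^(n-1-k) = 7^0 mod 97 = 1
  Delta = -2 * 1 mod 97 = 95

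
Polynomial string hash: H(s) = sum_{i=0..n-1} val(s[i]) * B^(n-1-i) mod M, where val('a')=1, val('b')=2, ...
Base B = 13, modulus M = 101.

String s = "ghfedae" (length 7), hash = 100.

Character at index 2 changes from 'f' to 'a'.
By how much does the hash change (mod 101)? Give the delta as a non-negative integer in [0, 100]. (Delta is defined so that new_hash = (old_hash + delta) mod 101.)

Answer: 9

Derivation:
Delta formula: (val(new) - val(old)) * B^(n-1-k) mod M
  val('a') - val('f') = 1 - 6 = -5
  B^(n-1-k) = 13^4 mod 101 = 79
  Delta = -5 * 79 mod 101 = 9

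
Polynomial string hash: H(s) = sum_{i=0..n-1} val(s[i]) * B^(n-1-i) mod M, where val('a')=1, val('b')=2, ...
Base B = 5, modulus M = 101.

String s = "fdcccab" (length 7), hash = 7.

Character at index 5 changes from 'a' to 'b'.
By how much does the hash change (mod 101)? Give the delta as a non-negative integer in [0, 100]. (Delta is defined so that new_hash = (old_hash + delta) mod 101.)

Answer: 5

Derivation:
Delta formula: (val(new) - val(old)) * B^(n-1-k) mod M
  val('b') - val('a') = 2 - 1 = 1
  B^(n-1-k) = 5^1 mod 101 = 5
  Delta = 1 * 5 mod 101 = 5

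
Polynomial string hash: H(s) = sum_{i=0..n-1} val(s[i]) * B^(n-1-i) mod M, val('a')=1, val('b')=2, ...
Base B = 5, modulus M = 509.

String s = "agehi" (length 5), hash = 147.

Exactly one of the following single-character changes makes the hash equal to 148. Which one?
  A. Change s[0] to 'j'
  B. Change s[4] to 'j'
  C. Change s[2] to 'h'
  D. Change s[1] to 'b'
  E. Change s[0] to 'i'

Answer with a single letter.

Option A: s[0]='a'->'j', delta=(10-1)*5^4 mod 509 = 26, hash=147+26 mod 509 = 173
Option B: s[4]='i'->'j', delta=(10-9)*5^0 mod 509 = 1, hash=147+1 mod 509 = 148 <-- target
Option C: s[2]='e'->'h', delta=(8-5)*5^2 mod 509 = 75, hash=147+75 mod 509 = 222
Option D: s[1]='g'->'b', delta=(2-7)*5^3 mod 509 = 393, hash=147+393 mod 509 = 31
Option E: s[0]='a'->'i', delta=(9-1)*5^4 mod 509 = 419, hash=147+419 mod 509 = 57

Answer: B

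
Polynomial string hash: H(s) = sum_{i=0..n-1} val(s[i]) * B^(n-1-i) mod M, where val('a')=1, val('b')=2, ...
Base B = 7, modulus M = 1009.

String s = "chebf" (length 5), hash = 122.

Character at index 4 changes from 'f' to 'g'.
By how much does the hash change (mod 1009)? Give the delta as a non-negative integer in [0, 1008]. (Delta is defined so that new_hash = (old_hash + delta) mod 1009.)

Delta formula: (val(new) - val(old)) * B^(n-1-k) mod M
  val('g') - val('f') = 7 - 6 = 1
  B^(n-1-k) = 7^0 mod 1009 = 1
  Delta = 1 * 1 mod 1009 = 1

Answer: 1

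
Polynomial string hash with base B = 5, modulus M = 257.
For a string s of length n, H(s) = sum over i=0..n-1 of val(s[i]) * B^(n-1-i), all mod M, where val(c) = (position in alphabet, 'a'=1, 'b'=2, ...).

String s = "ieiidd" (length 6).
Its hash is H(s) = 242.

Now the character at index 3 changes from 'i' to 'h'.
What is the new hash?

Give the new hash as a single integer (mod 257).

Answer: 217

Derivation:
val('i') = 9, val('h') = 8
Position k = 3, exponent = n-1-k = 2
B^2 mod M = 5^2 mod 257 = 25
Delta = (8 - 9) * 25 mod 257 = 232
New hash = (242 + 232) mod 257 = 217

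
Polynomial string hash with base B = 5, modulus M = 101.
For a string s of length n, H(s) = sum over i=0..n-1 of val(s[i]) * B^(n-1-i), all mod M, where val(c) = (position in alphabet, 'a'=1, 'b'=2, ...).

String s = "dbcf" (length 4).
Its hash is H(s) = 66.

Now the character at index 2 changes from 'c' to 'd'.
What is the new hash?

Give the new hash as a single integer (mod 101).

Answer: 71

Derivation:
val('c') = 3, val('d') = 4
Position k = 2, exponent = n-1-k = 1
B^1 mod M = 5^1 mod 101 = 5
Delta = (4 - 3) * 5 mod 101 = 5
New hash = (66 + 5) mod 101 = 71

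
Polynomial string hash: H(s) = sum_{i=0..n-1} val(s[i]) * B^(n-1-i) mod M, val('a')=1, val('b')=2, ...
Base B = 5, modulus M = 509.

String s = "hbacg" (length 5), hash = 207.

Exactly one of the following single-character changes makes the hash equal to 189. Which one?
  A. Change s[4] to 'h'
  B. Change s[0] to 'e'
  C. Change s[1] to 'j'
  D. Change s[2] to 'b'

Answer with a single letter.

Option A: s[4]='g'->'h', delta=(8-7)*5^0 mod 509 = 1, hash=207+1 mod 509 = 208
Option B: s[0]='h'->'e', delta=(5-8)*5^4 mod 509 = 161, hash=207+161 mod 509 = 368
Option C: s[1]='b'->'j', delta=(10-2)*5^3 mod 509 = 491, hash=207+491 mod 509 = 189 <-- target
Option D: s[2]='a'->'b', delta=(2-1)*5^2 mod 509 = 25, hash=207+25 mod 509 = 232

Answer: C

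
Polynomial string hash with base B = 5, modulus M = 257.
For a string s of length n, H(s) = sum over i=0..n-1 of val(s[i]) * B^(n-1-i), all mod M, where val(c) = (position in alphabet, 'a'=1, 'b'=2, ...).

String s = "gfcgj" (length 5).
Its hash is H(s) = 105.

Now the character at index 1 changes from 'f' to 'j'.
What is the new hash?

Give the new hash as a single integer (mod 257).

Answer: 91

Derivation:
val('f') = 6, val('j') = 10
Position k = 1, exponent = n-1-k = 3
B^3 mod M = 5^3 mod 257 = 125
Delta = (10 - 6) * 125 mod 257 = 243
New hash = (105 + 243) mod 257 = 91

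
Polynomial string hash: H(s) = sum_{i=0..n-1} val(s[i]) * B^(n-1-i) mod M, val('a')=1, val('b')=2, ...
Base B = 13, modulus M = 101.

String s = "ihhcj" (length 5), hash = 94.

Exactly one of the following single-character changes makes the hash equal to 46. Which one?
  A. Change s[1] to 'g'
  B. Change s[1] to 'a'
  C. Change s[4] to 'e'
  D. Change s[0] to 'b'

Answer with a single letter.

Option A: s[1]='h'->'g', delta=(7-8)*13^3 mod 101 = 25, hash=94+25 mod 101 = 18
Option B: s[1]='h'->'a', delta=(1-8)*13^3 mod 101 = 74, hash=94+74 mod 101 = 67
Option C: s[4]='j'->'e', delta=(5-10)*13^0 mod 101 = 96, hash=94+96 mod 101 = 89
Option D: s[0]='i'->'b', delta=(2-9)*13^4 mod 101 = 53, hash=94+53 mod 101 = 46 <-- target

Answer: D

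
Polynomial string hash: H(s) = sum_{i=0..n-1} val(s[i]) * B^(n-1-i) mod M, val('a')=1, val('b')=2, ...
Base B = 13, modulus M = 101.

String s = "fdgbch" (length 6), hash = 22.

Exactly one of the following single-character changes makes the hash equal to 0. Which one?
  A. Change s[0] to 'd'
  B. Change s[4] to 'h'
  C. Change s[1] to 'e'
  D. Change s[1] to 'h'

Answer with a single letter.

Option A: s[0]='f'->'d', delta=(4-6)*13^5 mod 101 = 67, hash=22+67 mod 101 = 89
Option B: s[4]='c'->'h', delta=(8-3)*13^1 mod 101 = 65, hash=22+65 mod 101 = 87
Option C: s[1]='d'->'e', delta=(5-4)*13^4 mod 101 = 79, hash=22+79 mod 101 = 0 <-- target
Option D: s[1]='d'->'h', delta=(8-4)*13^4 mod 101 = 13, hash=22+13 mod 101 = 35

Answer: C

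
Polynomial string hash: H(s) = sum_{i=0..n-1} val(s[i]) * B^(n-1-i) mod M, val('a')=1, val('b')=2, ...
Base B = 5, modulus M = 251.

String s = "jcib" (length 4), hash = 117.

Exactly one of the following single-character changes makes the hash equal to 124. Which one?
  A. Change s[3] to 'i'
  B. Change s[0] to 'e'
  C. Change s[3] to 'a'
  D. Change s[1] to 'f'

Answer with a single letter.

Answer: A

Derivation:
Option A: s[3]='b'->'i', delta=(9-2)*5^0 mod 251 = 7, hash=117+7 mod 251 = 124 <-- target
Option B: s[0]='j'->'e', delta=(5-10)*5^3 mod 251 = 128, hash=117+128 mod 251 = 245
Option C: s[3]='b'->'a', delta=(1-2)*5^0 mod 251 = 250, hash=117+250 mod 251 = 116
Option D: s[1]='c'->'f', delta=(6-3)*5^2 mod 251 = 75, hash=117+75 mod 251 = 192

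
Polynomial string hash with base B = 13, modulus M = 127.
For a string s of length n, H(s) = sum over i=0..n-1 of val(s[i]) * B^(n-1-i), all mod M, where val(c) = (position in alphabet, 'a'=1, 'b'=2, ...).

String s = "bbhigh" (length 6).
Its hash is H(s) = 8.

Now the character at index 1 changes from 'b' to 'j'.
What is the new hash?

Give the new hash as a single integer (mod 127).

Answer: 23

Derivation:
val('b') = 2, val('j') = 10
Position k = 1, exponent = n-1-k = 4
B^4 mod M = 13^4 mod 127 = 113
Delta = (10 - 2) * 113 mod 127 = 15
New hash = (8 + 15) mod 127 = 23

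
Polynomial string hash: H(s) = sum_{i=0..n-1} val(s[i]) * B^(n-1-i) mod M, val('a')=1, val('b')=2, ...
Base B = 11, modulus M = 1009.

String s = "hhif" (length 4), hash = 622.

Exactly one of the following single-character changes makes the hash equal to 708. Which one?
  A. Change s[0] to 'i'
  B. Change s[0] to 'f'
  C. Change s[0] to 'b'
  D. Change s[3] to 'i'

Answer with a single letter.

Answer: C

Derivation:
Option A: s[0]='h'->'i', delta=(9-8)*11^3 mod 1009 = 322, hash=622+322 mod 1009 = 944
Option B: s[0]='h'->'f', delta=(6-8)*11^3 mod 1009 = 365, hash=622+365 mod 1009 = 987
Option C: s[0]='h'->'b', delta=(2-8)*11^3 mod 1009 = 86, hash=622+86 mod 1009 = 708 <-- target
Option D: s[3]='f'->'i', delta=(9-6)*11^0 mod 1009 = 3, hash=622+3 mod 1009 = 625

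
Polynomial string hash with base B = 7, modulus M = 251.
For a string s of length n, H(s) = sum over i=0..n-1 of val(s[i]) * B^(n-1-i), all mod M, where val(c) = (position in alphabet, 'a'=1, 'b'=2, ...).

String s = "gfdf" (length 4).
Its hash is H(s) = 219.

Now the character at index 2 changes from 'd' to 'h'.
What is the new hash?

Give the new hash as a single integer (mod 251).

val('d') = 4, val('h') = 8
Position k = 2, exponent = n-1-k = 1
B^1 mod M = 7^1 mod 251 = 7
Delta = (8 - 4) * 7 mod 251 = 28
New hash = (219 + 28) mod 251 = 247

Answer: 247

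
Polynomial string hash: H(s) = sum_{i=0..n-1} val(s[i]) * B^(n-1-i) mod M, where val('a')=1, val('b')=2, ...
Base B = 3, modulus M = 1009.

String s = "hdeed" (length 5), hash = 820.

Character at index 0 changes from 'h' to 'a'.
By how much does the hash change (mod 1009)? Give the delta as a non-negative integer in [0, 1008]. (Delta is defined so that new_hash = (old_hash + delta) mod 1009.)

Answer: 442

Derivation:
Delta formula: (val(new) - val(old)) * B^(n-1-k) mod M
  val('a') - val('h') = 1 - 8 = -7
  B^(n-1-k) = 3^4 mod 1009 = 81
  Delta = -7 * 81 mod 1009 = 442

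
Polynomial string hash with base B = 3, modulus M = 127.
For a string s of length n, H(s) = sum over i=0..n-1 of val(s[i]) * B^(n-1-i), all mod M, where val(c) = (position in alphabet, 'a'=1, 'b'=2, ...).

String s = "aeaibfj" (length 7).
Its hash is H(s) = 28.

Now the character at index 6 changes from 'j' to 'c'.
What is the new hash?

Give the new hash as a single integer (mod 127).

val('j') = 10, val('c') = 3
Position k = 6, exponent = n-1-k = 0
B^0 mod M = 3^0 mod 127 = 1
Delta = (3 - 10) * 1 mod 127 = 120
New hash = (28 + 120) mod 127 = 21

Answer: 21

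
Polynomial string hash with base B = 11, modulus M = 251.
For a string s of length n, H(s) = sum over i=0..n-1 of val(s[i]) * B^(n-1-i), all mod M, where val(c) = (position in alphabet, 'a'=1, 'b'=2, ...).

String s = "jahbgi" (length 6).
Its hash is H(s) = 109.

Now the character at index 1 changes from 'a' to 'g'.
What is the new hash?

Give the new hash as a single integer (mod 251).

val('a') = 1, val('g') = 7
Position k = 1, exponent = n-1-k = 4
B^4 mod M = 11^4 mod 251 = 83
Delta = (7 - 1) * 83 mod 251 = 247
New hash = (109 + 247) mod 251 = 105

Answer: 105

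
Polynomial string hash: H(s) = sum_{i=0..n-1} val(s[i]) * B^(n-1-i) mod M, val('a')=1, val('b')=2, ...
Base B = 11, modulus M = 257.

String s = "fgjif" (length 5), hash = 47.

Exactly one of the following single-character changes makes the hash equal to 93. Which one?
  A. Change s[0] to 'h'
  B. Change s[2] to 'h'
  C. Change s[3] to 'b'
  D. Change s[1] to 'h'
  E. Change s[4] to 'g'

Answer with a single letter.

Answer: D

Derivation:
Option A: s[0]='f'->'h', delta=(8-6)*11^4 mod 257 = 241, hash=47+241 mod 257 = 31
Option B: s[2]='j'->'h', delta=(8-10)*11^2 mod 257 = 15, hash=47+15 mod 257 = 62
Option C: s[3]='i'->'b', delta=(2-9)*11^1 mod 257 = 180, hash=47+180 mod 257 = 227
Option D: s[1]='g'->'h', delta=(8-7)*11^3 mod 257 = 46, hash=47+46 mod 257 = 93 <-- target
Option E: s[4]='f'->'g', delta=(7-6)*11^0 mod 257 = 1, hash=47+1 mod 257 = 48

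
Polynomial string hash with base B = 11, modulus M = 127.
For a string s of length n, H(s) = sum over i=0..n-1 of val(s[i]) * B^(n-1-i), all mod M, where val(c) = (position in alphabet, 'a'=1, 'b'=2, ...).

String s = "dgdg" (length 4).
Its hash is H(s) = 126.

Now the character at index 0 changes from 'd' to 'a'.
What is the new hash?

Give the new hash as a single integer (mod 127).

val('d') = 4, val('a') = 1
Position k = 0, exponent = n-1-k = 3
B^3 mod M = 11^3 mod 127 = 61
Delta = (1 - 4) * 61 mod 127 = 71
New hash = (126 + 71) mod 127 = 70

Answer: 70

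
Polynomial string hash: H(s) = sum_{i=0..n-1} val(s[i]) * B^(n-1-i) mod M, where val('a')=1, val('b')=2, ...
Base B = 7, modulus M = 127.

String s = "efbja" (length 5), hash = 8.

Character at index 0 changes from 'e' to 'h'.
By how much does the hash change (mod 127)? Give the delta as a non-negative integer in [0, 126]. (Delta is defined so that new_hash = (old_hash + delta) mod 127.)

Delta formula: (val(new) - val(old)) * B^(n-1-k) mod M
  val('h') - val('e') = 8 - 5 = 3
  B^(n-1-k) = 7^4 mod 127 = 115
  Delta = 3 * 115 mod 127 = 91

Answer: 91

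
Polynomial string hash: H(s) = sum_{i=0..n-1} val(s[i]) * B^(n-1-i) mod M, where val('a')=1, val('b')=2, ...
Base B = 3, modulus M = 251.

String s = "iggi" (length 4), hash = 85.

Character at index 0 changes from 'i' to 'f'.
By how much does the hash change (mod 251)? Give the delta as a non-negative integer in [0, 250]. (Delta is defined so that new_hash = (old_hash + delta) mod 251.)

Answer: 170

Derivation:
Delta formula: (val(new) - val(old)) * B^(n-1-k) mod M
  val('f') - val('i') = 6 - 9 = -3
  B^(n-1-k) = 3^3 mod 251 = 27
  Delta = -3 * 27 mod 251 = 170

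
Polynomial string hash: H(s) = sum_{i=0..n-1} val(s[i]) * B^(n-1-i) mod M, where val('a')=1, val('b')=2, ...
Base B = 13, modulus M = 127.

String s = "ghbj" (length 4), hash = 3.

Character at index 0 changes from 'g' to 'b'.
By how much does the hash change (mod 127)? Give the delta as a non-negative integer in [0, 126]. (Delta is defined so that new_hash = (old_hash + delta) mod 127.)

Delta formula: (val(new) - val(old)) * B^(n-1-k) mod M
  val('b') - val('g') = 2 - 7 = -5
  B^(n-1-k) = 13^3 mod 127 = 38
  Delta = -5 * 38 mod 127 = 64

Answer: 64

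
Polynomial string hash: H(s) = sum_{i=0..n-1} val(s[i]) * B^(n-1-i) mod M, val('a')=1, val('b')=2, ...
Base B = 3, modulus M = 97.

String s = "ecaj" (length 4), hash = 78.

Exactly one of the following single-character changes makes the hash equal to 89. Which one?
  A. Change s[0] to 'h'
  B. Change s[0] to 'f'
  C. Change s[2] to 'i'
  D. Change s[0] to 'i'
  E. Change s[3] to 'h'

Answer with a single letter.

Option A: s[0]='e'->'h', delta=(8-5)*3^3 mod 97 = 81, hash=78+81 mod 97 = 62
Option B: s[0]='e'->'f', delta=(6-5)*3^3 mod 97 = 27, hash=78+27 mod 97 = 8
Option C: s[2]='a'->'i', delta=(9-1)*3^1 mod 97 = 24, hash=78+24 mod 97 = 5
Option D: s[0]='e'->'i', delta=(9-5)*3^3 mod 97 = 11, hash=78+11 mod 97 = 89 <-- target
Option E: s[3]='j'->'h', delta=(8-10)*3^0 mod 97 = 95, hash=78+95 mod 97 = 76

Answer: D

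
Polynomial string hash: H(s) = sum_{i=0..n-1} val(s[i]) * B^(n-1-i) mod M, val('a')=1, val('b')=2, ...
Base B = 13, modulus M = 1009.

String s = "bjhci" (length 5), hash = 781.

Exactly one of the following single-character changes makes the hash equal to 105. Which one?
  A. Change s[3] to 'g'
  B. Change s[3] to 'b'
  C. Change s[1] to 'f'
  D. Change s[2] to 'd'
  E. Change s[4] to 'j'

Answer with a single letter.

Option A: s[3]='c'->'g', delta=(7-3)*13^1 mod 1009 = 52, hash=781+52 mod 1009 = 833
Option B: s[3]='c'->'b', delta=(2-3)*13^1 mod 1009 = 996, hash=781+996 mod 1009 = 768
Option C: s[1]='j'->'f', delta=(6-10)*13^3 mod 1009 = 293, hash=781+293 mod 1009 = 65
Option D: s[2]='h'->'d', delta=(4-8)*13^2 mod 1009 = 333, hash=781+333 mod 1009 = 105 <-- target
Option E: s[4]='i'->'j', delta=(10-9)*13^0 mod 1009 = 1, hash=781+1 mod 1009 = 782

Answer: D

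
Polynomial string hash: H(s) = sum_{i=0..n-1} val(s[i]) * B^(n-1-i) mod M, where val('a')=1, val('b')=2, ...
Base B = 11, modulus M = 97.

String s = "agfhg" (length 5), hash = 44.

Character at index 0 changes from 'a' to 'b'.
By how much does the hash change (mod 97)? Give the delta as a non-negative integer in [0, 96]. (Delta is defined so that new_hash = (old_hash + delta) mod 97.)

Answer: 91

Derivation:
Delta formula: (val(new) - val(old)) * B^(n-1-k) mod M
  val('b') - val('a') = 2 - 1 = 1
  B^(n-1-k) = 11^4 mod 97 = 91
  Delta = 1 * 91 mod 97 = 91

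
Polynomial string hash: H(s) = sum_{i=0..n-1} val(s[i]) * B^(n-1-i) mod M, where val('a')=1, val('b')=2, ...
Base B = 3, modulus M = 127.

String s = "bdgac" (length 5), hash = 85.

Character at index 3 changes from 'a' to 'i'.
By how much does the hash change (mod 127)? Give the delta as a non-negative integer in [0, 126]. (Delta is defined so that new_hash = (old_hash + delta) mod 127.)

Answer: 24

Derivation:
Delta formula: (val(new) - val(old)) * B^(n-1-k) mod M
  val('i') - val('a') = 9 - 1 = 8
  B^(n-1-k) = 3^1 mod 127 = 3
  Delta = 8 * 3 mod 127 = 24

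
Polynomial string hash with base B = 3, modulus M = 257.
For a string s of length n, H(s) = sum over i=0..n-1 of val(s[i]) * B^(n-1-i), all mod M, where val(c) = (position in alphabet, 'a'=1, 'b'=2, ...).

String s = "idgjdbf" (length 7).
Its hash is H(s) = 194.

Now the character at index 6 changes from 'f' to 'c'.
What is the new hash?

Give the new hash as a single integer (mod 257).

val('f') = 6, val('c') = 3
Position k = 6, exponent = n-1-k = 0
B^0 mod M = 3^0 mod 257 = 1
Delta = (3 - 6) * 1 mod 257 = 254
New hash = (194 + 254) mod 257 = 191

Answer: 191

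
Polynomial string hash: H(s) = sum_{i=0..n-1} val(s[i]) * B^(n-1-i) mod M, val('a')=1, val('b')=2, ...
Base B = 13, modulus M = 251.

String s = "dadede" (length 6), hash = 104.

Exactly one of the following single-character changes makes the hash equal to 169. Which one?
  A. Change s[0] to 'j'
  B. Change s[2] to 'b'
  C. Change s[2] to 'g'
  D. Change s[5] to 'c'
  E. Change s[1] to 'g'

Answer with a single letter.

Option A: s[0]='d'->'j', delta=(10-4)*13^5 mod 251 = 133, hash=104+133 mod 251 = 237
Option B: s[2]='d'->'b', delta=(2-4)*13^3 mod 251 = 124, hash=104+124 mod 251 = 228
Option C: s[2]='d'->'g', delta=(7-4)*13^3 mod 251 = 65, hash=104+65 mod 251 = 169 <-- target
Option D: s[5]='e'->'c', delta=(3-5)*13^0 mod 251 = 249, hash=104+249 mod 251 = 102
Option E: s[1]='a'->'g', delta=(7-1)*13^4 mod 251 = 184, hash=104+184 mod 251 = 37

Answer: C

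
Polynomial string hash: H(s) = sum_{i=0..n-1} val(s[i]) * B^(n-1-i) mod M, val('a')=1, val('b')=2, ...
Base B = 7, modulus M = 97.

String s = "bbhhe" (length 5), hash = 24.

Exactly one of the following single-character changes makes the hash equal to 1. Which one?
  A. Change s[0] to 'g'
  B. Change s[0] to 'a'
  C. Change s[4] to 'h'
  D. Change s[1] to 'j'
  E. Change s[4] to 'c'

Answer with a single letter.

Answer: A

Derivation:
Option A: s[0]='b'->'g', delta=(7-2)*7^4 mod 97 = 74, hash=24+74 mod 97 = 1 <-- target
Option B: s[0]='b'->'a', delta=(1-2)*7^4 mod 97 = 24, hash=24+24 mod 97 = 48
Option C: s[4]='e'->'h', delta=(8-5)*7^0 mod 97 = 3, hash=24+3 mod 97 = 27
Option D: s[1]='b'->'j', delta=(10-2)*7^3 mod 97 = 28, hash=24+28 mod 97 = 52
Option E: s[4]='e'->'c', delta=(3-5)*7^0 mod 97 = 95, hash=24+95 mod 97 = 22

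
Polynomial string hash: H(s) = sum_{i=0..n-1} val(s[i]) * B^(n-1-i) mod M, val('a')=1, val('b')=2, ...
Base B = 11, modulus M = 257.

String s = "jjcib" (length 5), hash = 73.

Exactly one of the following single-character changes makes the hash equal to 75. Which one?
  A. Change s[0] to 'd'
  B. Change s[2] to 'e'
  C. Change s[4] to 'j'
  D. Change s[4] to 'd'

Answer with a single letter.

Option A: s[0]='j'->'d', delta=(4-10)*11^4 mod 257 = 48, hash=73+48 mod 257 = 121
Option B: s[2]='c'->'e', delta=(5-3)*11^2 mod 257 = 242, hash=73+242 mod 257 = 58
Option C: s[4]='b'->'j', delta=(10-2)*11^0 mod 257 = 8, hash=73+8 mod 257 = 81
Option D: s[4]='b'->'d', delta=(4-2)*11^0 mod 257 = 2, hash=73+2 mod 257 = 75 <-- target

Answer: D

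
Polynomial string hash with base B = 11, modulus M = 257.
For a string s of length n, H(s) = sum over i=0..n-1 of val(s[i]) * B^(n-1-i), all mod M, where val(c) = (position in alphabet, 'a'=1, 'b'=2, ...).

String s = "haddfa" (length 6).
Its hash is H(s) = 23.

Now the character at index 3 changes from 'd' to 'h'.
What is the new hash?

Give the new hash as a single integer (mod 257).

Answer: 250

Derivation:
val('d') = 4, val('h') = 8
Position k = 3, exponent = n-1-k = 2
B^2 mod M = 11^2 mod 257 = 121
Delta = (8 - 4) * 121 mod 257 = 227
New hash = (23 + 227) mod 257 = 250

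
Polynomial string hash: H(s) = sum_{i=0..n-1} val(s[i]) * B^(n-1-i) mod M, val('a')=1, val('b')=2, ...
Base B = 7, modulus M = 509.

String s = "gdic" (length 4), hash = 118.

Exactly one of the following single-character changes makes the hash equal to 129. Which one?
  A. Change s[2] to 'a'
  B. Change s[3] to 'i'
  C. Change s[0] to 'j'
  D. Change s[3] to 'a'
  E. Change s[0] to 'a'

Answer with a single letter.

Answer: C

Derivation:
Option A: s[2]='i'->'a', delta=(1-9)*7^1 mod 509 = 453, hash=118+453 mod 509 = 62
Option B: s[3]='c'->'i', delta=(9-3)*7^0 mod 509 = 6, hash=118+6 mod 509 = 124
Option C: s[0]='g'->'j', delta=(10-7)*7^3 mod 509 = 11, hash=118+11 mod 509 = 129 <-- target
Option D: s[3]='c'->'a', delta=(1-3)*7^0 mod 509 = 507, hash=118+507 mod 509 = 116
Option E: s[0]='g'->'a', delta=(1-7)*7^3 mod 509 = 487, hash=118+487 mod 509 = 96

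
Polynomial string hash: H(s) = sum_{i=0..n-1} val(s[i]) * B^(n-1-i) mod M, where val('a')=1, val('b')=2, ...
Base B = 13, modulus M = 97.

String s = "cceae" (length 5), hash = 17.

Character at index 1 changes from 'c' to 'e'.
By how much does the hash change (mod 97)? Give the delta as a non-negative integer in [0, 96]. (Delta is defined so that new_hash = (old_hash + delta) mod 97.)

Answer: 29

Derivation:
Delta formula: (val(new) - val(old)) * B^(n-1-k) mod M
  val('e') - val('c') = 5 - 3 = 2
  B^(n-1-k) = 13^3 mod 97 = 63
  Delta = 2 * 63 mod 97 = 29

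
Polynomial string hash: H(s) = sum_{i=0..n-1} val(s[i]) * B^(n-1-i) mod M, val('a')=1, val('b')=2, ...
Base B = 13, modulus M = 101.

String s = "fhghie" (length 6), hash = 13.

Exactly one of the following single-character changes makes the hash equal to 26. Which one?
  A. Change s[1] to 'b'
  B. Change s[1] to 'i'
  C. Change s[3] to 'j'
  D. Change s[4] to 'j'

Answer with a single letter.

Answer: D

Derivation:
Option A: s[1]='h'->'b', delta=(2-8)*13^4 mod 101 = 31, hash=13+31 mod 101 = 44
Option B: s[1]='h'->'i', delta=(9-8)*13^4 mod 101 = 79, hash=13+79 mod 101 = 92
Option C: s[3]='h'->'j', delta=(10-8)*13^2 mod 101 = 35, hash=13+35 mod 101 = 48
Option D: s[4]='i'->'j', delta=(10-9)*13^1 mod 101 = 13, hash=13+13 mod 101 = 26 <-- target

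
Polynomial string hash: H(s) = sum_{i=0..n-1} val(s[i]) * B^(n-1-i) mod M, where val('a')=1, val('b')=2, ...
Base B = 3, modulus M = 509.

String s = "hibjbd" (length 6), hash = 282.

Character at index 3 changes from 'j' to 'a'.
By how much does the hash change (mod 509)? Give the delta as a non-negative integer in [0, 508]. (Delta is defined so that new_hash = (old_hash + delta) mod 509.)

Delta formula: (val(new) - val(old)) * B^(n-1-k) mod M
  val('a') - val('j') = 1 - 10 = -9
  B^(n-1-k) = 3^2 mod 509 = 9
  Delta = -9 * 9 mod 509 = 428

Answer: 428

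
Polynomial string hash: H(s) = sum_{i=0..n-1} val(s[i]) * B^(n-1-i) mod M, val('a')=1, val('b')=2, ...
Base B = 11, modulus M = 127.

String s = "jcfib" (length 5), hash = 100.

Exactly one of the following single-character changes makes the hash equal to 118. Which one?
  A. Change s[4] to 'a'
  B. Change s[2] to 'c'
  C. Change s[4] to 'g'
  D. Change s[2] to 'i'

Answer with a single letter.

Option A: s[4]='b'->'a', delta=(1-2)*11^0 mod 127 = 126, hash=100+126 mod 127 = 99
Option B: s[2]='f'->'c', delta=(3-6)*11^2 mod 127 = 18, hash=100+18 mod 127 = 118 <-- target
Option C: s[4]='b'->'g', delta=(7-2)*11^0 mod 127 = 5, hash=100+5 mod 127 = 105
Option D: s[2]='f'->'i', delta=(9-6)*11^2 mod 127 = 109, hash=100+109 mod 127 = 82

Answer: B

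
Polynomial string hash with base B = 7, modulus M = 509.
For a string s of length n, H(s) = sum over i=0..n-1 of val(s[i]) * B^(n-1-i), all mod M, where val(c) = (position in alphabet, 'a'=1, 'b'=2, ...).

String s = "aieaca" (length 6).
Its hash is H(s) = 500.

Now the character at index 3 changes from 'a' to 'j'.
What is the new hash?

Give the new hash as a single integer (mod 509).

val('a') = 1, val('j') = 10
Position k = 3, exponent = n-1-k = 2
B^2 mod M = 7^2 mod 509 = 49
Delta = (10 - 1) * 49 mod 509 = 441
New hash = (500 + 441) mod 509 = 432

Answer: 432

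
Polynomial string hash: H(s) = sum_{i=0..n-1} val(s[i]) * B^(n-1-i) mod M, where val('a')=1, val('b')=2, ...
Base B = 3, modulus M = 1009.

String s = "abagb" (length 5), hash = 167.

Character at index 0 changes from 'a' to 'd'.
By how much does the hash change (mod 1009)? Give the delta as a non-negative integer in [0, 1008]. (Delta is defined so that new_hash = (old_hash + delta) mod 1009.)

Delta formula: (val(new) - val(old)) * B^(n-1-k) mod M
  val('d') - val('a') = 4 - 1 = 3
  B^(n-1-k) = 3^4 mod 1009 = 81
  Delta = 3 * 81 mod 1009 = 243

Answer: 243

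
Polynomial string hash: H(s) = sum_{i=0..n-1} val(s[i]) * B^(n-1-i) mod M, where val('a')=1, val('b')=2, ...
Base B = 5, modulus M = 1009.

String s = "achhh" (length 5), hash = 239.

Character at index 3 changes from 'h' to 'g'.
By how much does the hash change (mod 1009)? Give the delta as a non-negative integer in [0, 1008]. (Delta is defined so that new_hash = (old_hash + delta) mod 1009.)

Delta formula: (val(new) - val(old)) * B^(n-1-k) mod M
  val('g') - val('h') = 7 - 8 = -1
  B^(n-1-k) = 5^1 mod 1009 = 5
  Delta = -1 * 5 mod 1009 = 1004

Answer: 1004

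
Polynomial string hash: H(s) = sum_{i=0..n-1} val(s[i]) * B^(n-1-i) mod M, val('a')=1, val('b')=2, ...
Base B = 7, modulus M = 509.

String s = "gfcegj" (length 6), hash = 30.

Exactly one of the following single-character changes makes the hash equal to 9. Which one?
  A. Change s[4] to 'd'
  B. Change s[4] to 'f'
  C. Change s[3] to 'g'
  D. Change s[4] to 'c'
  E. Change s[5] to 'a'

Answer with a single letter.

Answer: A

Derivation:
Option A: s[4]='g'->'d', delta=(4-7)*7^1 mod 509 = 488, hash=30+488 mod 509 = 9 <-- target
Option B: s[4]='g'->'f', delta=(6-7)*7^1 mod 509 = 502, hash=30+502 mod 509 = 23
Option C: s[3]='e'->'g', delta=(7-5)*7^2 mod 509 = 98, hash=30+98 mod 509 = 128
Option D: s[4]='g'->'c', delta=(3-7)*7^1 mod 509 = 481, hash=30+481 mod 509 = 2
Option E: s[5]='j'->'a', delta=(1-10)*7^0 mod 509 = 500, hash=30+500 mod 509 = 21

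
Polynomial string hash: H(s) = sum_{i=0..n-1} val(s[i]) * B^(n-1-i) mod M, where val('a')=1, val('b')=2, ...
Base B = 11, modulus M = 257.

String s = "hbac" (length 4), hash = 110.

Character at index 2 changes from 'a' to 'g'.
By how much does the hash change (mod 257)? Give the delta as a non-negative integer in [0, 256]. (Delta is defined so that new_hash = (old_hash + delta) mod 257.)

Delta formula: (val(new) - val(old)) * B^(n-1-k) mod M
  val('g') - val('a') = 7 - 1 = 6
  B^(n-1-k) = 11^1 mod 257 = 11
  Delta = 6 * 11 mod 257 = 66

Answer: 66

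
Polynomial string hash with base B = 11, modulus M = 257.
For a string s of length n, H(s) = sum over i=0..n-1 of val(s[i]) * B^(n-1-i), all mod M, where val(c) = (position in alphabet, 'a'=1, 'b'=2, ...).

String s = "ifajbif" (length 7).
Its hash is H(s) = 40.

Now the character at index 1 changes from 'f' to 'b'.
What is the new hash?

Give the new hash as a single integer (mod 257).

val('f') = 6, val('b') = 2
Position k = 1, exponent = n-1-k = 5
B^5 mod M = 11^5 mod 257 = 169
Delta = (2 - 6) * 169 mod 257 = 95
New hash = (40 + 95) mod 257 = 135

Answer: 135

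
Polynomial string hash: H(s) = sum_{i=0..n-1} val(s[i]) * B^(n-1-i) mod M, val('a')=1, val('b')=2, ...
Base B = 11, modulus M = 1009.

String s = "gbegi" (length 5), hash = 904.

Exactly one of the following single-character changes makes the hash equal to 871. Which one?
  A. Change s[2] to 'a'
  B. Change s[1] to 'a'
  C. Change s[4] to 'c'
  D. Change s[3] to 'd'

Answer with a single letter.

Option A: s[2]='e'->'a', delta=(1-5)*11^2 mod 1009 = 525, hash=904+525 mod 1009 = 420
Option B: s[1]='b'->'a', delta=(1-2)*11^3 mod 1009 = 687, hash=904+687 mod 1009 = 582
Option C: s[4]='i'->'c', delta=(3-9)*11^0 mod 1009 = 1003, hash=904+1003 mod 1009 = 898
Option D: s[3]='g'->'d', delta=(4-7)*11^1 mod 1009 = 976, hash=904+976 mod 1009 = 871 <-- target

Answer: D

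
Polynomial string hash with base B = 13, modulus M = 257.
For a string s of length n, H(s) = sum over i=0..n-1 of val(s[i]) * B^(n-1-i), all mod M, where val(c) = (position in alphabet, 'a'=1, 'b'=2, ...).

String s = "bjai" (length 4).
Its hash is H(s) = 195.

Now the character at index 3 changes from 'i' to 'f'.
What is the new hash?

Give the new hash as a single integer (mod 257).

val('i') = 9, val('f') = 6
Position k = 3, exponent = n-1-k = 0
B^0 mod M = 13^0 mod 257 = 1
Delta = (6 - 9) * 1 mod 257 = 254
New hash = (195 + 254) mod 257 = 192

Answer: 192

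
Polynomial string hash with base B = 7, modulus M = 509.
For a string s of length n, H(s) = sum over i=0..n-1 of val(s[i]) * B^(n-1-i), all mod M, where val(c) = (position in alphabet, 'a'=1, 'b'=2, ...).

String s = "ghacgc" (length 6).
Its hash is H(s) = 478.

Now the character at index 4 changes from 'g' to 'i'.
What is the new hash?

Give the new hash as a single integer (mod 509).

Answer: 492

Derivation:
val('g') = 7, val('i') = 9
Position k = 4, exponent = n-1-k = 1
B^1 mod M = 7^1 mod 509 = 7
Delta = (9 - 7) * 7 mod 509 = 14
New hash = (478 + 14) mod 509 = 492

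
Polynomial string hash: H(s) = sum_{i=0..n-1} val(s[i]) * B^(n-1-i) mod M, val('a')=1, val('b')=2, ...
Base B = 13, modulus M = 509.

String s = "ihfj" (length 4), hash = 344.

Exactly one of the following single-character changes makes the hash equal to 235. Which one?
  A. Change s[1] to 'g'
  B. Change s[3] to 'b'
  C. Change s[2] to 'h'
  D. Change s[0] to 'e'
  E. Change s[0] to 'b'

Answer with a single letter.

Option A: s[1]='h'->'g', delta=(7-8)*13^2 mod 509 = 340, hash=344+340 mod 509 = 175
Option B: s[3]='j'->'b', delta=(2-10)*13^0 mod 509 = 501, hash=344+501 mod 509 = 336
Option C: s[2]='f'->'h', delta=(8-6)*13^1 mod 509 = 26, hash=344+26 mod 509 = 370
Option D: s[0]='i'->'e', delta=(5-9)*13^3 mod 509 = 374, hash=344+374 mod 509 = 209
Option E: s[0]='i'->'b', delta=(2-9)*13^3 mod 509 = 400, hash=344+400 mod 509 = 235 <-- target

Answer: E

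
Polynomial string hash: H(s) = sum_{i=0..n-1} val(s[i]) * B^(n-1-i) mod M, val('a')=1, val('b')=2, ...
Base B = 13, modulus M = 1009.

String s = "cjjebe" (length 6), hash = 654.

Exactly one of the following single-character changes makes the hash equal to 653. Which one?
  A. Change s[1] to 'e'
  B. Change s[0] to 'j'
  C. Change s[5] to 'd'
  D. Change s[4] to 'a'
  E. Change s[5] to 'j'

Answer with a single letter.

Answer: C

Derivation:
Option A: s[1]='j'->'e', delta=(5-10)*13^4 mod 1009 = 473, hash=654+473 mod 1009 = 118
Option B: s[0]='c'->'j', delta=(10-3)*13^5 mod 1009 = 876, hash=654+876 mod 1009 = 521
Option C: s[5]='e'->'d', delta=(4-5)*13^0 mod 1009 = 1008, hash=654+1008 mod 1009 = 653 <-- target
Option D: s[4]='b'->'a', delta=(1-2)*13^1 mod 1009 = 996, hash=654+996 mod 1009 = 641
Option E: s[5]='e'->'j', delta=(10-5)*13^0 mod 1009 = 5, hash=654+5 mod 1009 = 659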